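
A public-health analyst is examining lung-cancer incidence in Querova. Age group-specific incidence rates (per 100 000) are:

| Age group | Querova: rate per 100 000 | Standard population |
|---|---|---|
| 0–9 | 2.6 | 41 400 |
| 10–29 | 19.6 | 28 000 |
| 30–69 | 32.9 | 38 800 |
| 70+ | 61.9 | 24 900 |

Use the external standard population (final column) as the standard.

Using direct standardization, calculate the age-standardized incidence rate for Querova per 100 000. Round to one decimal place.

26.1

Standard total = 133 100; weights = 0.3110, 0.2104, 0.2915, 0.1871.
Standardized rate: 0.3110×2.6 + 0.2104×19.6 + 0.2915×32.9 + 0.1871×61.9 = 26.1027 per 100 000.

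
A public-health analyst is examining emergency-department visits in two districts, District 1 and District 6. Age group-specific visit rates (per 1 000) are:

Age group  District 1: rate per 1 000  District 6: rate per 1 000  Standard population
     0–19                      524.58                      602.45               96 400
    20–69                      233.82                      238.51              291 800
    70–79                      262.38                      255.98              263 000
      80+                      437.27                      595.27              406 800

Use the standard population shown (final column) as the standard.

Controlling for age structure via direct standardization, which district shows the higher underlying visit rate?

District 6

Standard total = 1 058 000; weights = 0.0911, 0.2758, 0.2486, 0.3845.
District 1: 0.0911×524.58 + 0.2758×233.82 + 0.2486×262.38 + 0.3845×437.27 = 345.6385 per 1 000.
District 6: 0.0911×602.45 + 0.2758×238.51 + 0.2486×255.98 + 0.3845×595.27 = 413.1871 per 1 000.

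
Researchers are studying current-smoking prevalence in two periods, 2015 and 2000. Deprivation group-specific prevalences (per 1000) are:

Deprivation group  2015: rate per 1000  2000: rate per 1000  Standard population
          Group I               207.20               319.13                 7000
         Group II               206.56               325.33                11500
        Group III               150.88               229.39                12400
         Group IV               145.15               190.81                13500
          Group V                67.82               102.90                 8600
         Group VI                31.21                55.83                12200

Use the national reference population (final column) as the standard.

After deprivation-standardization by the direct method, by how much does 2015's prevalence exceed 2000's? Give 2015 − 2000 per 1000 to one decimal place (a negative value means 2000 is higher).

Standard total = 65200; weights = 0.1074, 0.1764, 0.1902, 0.2071, 0.1319, 0.1871.
2015: 0.1074×207.20 + 0.1764×206.56 + 0.1902×150.88 + 0.2071×145.15 + 0.1319×67.82 + 0.1871×31.21 = 132.2131 per 1000.
2000: 0.1074×319.13 + 0.1764×325.33 + 0.1902×229.39 + 0.2071×190.81 + 0.1319×102.90 + 0.1871×55.83 = 198.7982 per 1000.
Difference = 132.2131 − 198.7982 = -66.5851.

-66.6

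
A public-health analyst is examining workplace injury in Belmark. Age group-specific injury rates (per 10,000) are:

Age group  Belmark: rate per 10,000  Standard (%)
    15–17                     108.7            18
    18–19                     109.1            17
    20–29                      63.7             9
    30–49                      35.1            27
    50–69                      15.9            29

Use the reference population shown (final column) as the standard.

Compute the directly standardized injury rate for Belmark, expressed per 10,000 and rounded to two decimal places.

Standard weights: 0.18, 0.17, 0.09, 0.27, 0.29.
Standardized rate: 0.1800×108.7 + 0.1700×109.1 + 0.0900×63.7 + 0.2700×35.1 + 0.2900×15.9 = 57.9340 per 10,000.

57.93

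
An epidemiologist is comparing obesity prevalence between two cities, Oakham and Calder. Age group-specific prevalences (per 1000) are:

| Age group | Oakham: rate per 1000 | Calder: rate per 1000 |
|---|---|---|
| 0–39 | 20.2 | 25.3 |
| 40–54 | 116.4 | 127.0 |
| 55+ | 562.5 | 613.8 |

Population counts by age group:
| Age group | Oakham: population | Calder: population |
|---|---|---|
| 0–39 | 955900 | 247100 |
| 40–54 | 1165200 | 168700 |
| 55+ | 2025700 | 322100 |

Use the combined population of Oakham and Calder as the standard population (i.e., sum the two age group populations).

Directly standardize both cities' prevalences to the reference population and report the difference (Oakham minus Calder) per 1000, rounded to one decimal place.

Combined standard total = 4884700; weights = 0.2463, 0.2731, 0.4806.
Oakham: 0.2463×20.2 + 0.2731×116.4 + 0.4806×562.5 = 307.1231 per 1000.
Calder: 0.2463×25.3 + 0.2731×127.0 + 0.4806×613.8 = 335.9307 per 1000.
Difference = 307.1231 − 335.9307 = -28.8077.

-28.8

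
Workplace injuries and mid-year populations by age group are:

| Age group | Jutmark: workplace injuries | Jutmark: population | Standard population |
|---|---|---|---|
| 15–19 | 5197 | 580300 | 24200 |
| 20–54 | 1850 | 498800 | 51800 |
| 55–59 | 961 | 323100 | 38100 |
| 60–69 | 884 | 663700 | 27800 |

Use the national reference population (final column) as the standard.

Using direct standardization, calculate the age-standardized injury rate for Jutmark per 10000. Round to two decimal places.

Age-specific rates per 10000 for Jutmark: 89.56, 37.09, 29.74, 13.32.
Standard total = 141900; weights = 0.1705, 0.3650, 0.2685, 0.1959.
Standardized rate: 0.1705×89.56 + 0.3650×37.09 + 0.2685×29.74 + 0.1959×13.32 = 39.4079 per 10000.

39.41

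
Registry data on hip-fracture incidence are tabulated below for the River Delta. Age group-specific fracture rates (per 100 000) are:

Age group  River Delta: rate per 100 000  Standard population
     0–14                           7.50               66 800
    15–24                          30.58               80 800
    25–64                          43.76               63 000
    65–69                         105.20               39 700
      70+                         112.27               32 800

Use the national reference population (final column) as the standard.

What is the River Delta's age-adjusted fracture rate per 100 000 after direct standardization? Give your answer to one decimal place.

Standard total = 283 100; weights = 0.2360, 0.2854, 0.2225, 0.1402, 0.1159.
Standardized rate: 0.2360×7.50 + 0.2854×30.58 + 0.2225×43.76 + 0.1402×105.20 + 0.1159×112.27 = 47.9959 per 100 000.

48.0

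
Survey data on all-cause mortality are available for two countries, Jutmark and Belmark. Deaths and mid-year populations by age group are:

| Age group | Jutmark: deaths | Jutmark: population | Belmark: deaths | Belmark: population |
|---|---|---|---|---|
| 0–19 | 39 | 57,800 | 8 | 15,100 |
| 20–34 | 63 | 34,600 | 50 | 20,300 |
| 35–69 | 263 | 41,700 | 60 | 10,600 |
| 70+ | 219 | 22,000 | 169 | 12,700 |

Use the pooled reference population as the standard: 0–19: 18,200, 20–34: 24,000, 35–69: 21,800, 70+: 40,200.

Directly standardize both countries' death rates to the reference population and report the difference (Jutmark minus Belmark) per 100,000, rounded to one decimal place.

-128.1

Age-specific rates per 100,000 for Jutmark: 67.47, 182.08, 630.70, 995.45.
For Belmark: 52.98, 246.31, 566.04, 1330.71.
Standard total = 104,200; weights = 0.1747, 0.2303, 0.2092, 0.3858.
Jutmark: 0.1747×67.47 + 0.2303×182.08 + 0.2092×630.70 + 0.3858×995.45 = 569.7160 per 100,000.
Belmark: 0.1747×52.98 + 0.2303×246.31 + 0.2092×566.04 + 0.3858×1330.71 = 697.7896 per 100,000.
Difference = 569.7160 − 697.7896 = -128.0737.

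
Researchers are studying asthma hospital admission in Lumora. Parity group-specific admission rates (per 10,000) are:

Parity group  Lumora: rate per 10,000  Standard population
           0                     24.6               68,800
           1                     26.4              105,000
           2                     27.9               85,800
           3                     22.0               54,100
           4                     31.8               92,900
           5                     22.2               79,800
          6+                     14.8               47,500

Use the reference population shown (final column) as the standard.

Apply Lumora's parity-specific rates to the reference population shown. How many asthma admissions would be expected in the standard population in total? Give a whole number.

Expected asthma admissions = Σ (standard pop × parity-specific rate ÷ 10,000)
= 68,800×24.6/10,000 + 105,000×26.4/10,000 + 85,800×27.9/10,000 + 54,100×22.0/10,000 + 92,900×31.8/10,000 + 79,800×22.2/10,000 + 47,500×14.8/10,000
= 169.25 + 277.20 + 239.38 + 119.02 + 295.42 + 177.16 + 70.30 = 1347.73.

1348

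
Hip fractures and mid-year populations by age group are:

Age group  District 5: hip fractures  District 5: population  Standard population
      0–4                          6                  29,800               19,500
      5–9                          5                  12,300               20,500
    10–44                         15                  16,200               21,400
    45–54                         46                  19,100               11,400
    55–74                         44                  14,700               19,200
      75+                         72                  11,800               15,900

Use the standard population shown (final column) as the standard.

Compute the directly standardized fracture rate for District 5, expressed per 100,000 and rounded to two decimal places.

Age-specific rates per 100,000 for District 5: 20.13, 40.65, 92.59, 240.84, 299.32, 610.17.
Standard total = 107,900; weights = 0.1807, 0.1900, 0.1983, 0.1057, 0.1779, 0.1474.
Standardized rate: 0.1807×20.13 + 0.1900×40.65 + 0.1983×92.59 + 0.1057×240.84 + 0.1779×299.32 + 0.1474×610.17 = 198.3468 per 100,000.

198.35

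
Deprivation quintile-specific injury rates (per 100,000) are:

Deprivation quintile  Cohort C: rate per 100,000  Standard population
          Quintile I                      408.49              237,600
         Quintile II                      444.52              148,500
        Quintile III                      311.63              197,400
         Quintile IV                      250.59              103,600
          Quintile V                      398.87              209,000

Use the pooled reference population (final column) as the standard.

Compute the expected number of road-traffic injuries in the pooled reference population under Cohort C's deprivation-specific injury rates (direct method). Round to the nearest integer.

3339

Expected road-traffic injuries = Σ (standard pop × deprivation-specific rate ÷ 100,000)
= 237,600×408.49/100,000 + 148,500×444.52/100,000 + 197,400×311.63/100,000 + 103,600×250.59/100,000 + 209,000×398.87/100,000
= 970.57 + 660.11 + 615.16 + 259.61 + 833.64 = 3339.09.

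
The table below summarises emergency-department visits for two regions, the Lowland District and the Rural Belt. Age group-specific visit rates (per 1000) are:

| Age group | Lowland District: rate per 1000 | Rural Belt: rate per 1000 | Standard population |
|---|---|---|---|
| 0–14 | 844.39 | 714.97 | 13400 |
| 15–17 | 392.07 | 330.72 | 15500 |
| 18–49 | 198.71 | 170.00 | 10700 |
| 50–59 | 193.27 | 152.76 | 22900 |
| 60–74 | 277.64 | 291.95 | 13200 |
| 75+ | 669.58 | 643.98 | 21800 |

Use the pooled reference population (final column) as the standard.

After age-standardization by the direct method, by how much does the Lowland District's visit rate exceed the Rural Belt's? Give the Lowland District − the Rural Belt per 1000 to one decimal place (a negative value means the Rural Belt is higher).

Standard total = 97500; weights = 0.1374, 0.1590, 0.1097, 0.2349, 0.1354, 0.2236.
The Lowland District: 0.1374×844.39 + 0.1590×392.07 + 0.1097×198.71 + 0.2349×193.27 + 0.1354×277.64 + 0.2236×669.58 = 432.8788 per 1000.
The Rural Belt: 0.1374×714.97 + 0.1590×330.72 + 0.1097×170.00 + 0.2349×152.76 + 0.1354×291.95 + 0.2236×643.98 = 388.8868 per 1000.
Difference = 432.8788 − 388.8868 = 43.9920.

44.0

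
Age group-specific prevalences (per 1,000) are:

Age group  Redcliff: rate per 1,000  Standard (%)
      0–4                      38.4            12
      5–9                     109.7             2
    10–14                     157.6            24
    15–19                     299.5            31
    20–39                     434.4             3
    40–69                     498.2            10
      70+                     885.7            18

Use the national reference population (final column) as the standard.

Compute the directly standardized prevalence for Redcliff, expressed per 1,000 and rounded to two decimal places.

Standard weights: 0.12, 0.02, 0.24, 0.31, 0.03, 0.10, 0.18.
Standardized rate: 0.1200×38.4 + 0.0200×109.7 + 0.2400×157.6 + 0.3100×299.5 + 0.0300×434.4 + 0.1000×498.2 + 0.1800×885.7 = 359.7490 per 1,000.

359.75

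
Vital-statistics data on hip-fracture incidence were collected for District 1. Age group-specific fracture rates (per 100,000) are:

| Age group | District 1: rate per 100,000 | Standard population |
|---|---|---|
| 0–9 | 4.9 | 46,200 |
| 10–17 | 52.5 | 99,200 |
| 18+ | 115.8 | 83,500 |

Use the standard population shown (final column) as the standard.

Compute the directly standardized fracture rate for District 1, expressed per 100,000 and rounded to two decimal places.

Standard total = 228,900; weights = 0.2018, 0.4334, 0.3648.
Standardized rate: 0.2018×4.9 + 0.4334×52.5 + 0.3648×115.8 = 65.9837 per 100,000.

65.98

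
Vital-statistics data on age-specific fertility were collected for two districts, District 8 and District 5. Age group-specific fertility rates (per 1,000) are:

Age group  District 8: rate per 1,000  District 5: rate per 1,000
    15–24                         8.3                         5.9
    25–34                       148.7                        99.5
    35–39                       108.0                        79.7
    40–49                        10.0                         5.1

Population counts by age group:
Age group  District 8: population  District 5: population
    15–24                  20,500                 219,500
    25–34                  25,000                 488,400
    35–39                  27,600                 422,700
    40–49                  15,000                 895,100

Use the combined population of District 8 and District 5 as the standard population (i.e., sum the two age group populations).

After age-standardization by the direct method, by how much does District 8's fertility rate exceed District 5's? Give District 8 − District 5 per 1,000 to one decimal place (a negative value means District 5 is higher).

Combined standard total = 2,113,800; weights = 0.1135, 0.2429, 0.2130, 0.4306.
District 8: 0.1135×8.3 + 0.2429×148.7 + 0.2130×108.0 + 0.4306×10.0 = 64.3713 per 1,000.
District 5: 0.1135×5.9 + 0.2429×99.5 + 0.2130×79.7 + 0.4306×5.1 = 44.0107 per 1,000.
Difference = 64.3713 − 44.0107 = 20.3606.

20.4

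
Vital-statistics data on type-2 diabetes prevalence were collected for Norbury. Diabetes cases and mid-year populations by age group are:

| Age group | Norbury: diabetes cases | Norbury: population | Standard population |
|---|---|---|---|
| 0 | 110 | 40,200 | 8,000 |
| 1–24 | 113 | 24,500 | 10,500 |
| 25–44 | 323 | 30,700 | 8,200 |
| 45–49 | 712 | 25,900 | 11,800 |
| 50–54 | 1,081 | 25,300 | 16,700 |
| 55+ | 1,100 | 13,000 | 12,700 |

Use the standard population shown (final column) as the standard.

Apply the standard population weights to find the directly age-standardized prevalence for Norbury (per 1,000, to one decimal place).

33.4

Age-specific rates per 1,000 for Norbury: 2.736, 4.612, 10.521, 27.490, 42.727, 84.615.
Standard total = 67,900; weights = 0.1178, 0.1546, 0.1208, 0.1738, 0.2459, 0.1870.
Standardized rate: 0.1178×2.736 + 0.1546×4.612 + 0.1208×10.521 + 0.1738×27.490 + 0.2459×42.727 + 0.1870×84.615 = 33.4188 per 1,000.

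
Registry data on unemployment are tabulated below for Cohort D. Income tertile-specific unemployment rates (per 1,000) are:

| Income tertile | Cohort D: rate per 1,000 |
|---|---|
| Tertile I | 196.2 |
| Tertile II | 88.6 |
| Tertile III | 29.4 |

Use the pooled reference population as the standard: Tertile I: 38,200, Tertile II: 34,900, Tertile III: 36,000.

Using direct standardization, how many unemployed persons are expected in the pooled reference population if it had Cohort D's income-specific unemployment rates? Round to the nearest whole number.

Expected unemployed persons = Σ (standard pop × income-specific rate ÷ 1,000)
= 38,200×196.2/1,000 + 34,900×88.6/1,000 + 36,000×29.4/1,000
= 7494.84 + 3092.14 + 1058.40 = 11645.38.

11645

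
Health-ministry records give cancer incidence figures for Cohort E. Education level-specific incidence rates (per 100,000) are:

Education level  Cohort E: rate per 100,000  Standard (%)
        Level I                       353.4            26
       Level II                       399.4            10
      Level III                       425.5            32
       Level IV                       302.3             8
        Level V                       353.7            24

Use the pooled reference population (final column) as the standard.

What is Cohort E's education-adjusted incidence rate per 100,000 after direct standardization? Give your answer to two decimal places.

Standard weights: 0.26, 0.10, 0.32, 0.08, 0.24.
Standardized rate: 0.2600×353.4 + 0.1000×399.4 + 0.3200×425.5 + 0.0800×302.3 + 0.2400×353.7 = 377.0560 per 100,000.

377.06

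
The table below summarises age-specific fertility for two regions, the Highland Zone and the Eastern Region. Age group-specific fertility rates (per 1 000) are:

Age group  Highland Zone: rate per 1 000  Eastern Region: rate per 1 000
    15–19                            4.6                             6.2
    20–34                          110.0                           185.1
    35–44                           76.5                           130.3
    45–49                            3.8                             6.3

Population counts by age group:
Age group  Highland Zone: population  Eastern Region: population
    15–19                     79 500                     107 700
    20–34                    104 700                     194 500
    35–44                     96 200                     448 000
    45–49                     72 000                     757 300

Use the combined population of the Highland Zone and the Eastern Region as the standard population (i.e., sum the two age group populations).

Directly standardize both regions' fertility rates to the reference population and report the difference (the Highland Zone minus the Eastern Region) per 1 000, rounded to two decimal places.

-29.10

Combined standard total = 1 859 900; weights = 0.1007, 0.1609, 0.2926, 0.4459.
The Highland Zone: 0.1007×4.6 + 0.1609×110.0 + 0.2926×76.5 + 0.4459×3.8 = 42.2366 per 1 000.
The Eastern Region: 0.1007×6.2 + 0.1609×185.1 + 0.2926×130.3 + 0.4459×6.3 = 71.3352 per 1 000.
Difference = 42.2366 − 71.3352 = -29.0987.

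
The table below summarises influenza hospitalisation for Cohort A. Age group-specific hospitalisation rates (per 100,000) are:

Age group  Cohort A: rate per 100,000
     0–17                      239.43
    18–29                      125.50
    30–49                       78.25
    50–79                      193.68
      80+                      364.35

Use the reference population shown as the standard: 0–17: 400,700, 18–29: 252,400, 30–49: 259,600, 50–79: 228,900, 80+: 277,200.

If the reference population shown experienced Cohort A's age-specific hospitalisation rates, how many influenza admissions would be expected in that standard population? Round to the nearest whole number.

Expected influenza admissions = Σ (standard pop × age-specific rate ÷ 100,000)
= 400,700×239.43/100,000 + 252,400×125.50/100,000 + 259,600×78.25/100,000 + 228,900×193.68/100,000 + 277,200×364.35/100,000
= 959.40 + 316.76 + 203.14 + 443.33 + 1009.98 = 2932.61.

2933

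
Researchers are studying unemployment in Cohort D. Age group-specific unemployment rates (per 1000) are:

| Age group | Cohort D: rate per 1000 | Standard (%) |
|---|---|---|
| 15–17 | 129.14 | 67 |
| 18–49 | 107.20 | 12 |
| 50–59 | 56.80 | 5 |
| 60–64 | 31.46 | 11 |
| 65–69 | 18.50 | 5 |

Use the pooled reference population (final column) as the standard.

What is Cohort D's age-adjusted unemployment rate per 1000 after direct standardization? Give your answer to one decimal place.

Standard weights: 0.67, 0.12, 0.05, 0.11, 0.05.
Standardized rate: 0.6700×129.14 + 0.1200×107.20 + 0.0500×56.80 + 0.1100×31.46 + 0.0500×18.50 = 106.6134 per 1000.

106.6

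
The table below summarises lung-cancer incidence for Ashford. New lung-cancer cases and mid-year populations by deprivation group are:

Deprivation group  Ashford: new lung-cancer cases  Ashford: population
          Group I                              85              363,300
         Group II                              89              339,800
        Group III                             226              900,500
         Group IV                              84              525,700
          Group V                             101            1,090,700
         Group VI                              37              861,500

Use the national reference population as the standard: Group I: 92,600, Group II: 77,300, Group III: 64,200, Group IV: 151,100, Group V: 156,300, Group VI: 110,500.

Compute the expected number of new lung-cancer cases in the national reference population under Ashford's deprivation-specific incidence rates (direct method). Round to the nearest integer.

101

Deprivation-specific rates per 100,000 for Ashford: 23.40, 26.19, 25.10, 15.98, 9.26, 4.29.
Expected new lung-cancer cases = Σ (standard pop × deprivation-specific rate ÷ 100,000)
= 92,600×23.40/100,000 + 77,300×26.19/100,000 + 64,200×25.10/100,000 + 151,100×15.98/100,000 + 156,300×9.26/100,000 + 110,500×4.29/100,000
= 21.67 + 20.25 + 16.11 + 24.14 + 14.47 + 4.75 = 101.39.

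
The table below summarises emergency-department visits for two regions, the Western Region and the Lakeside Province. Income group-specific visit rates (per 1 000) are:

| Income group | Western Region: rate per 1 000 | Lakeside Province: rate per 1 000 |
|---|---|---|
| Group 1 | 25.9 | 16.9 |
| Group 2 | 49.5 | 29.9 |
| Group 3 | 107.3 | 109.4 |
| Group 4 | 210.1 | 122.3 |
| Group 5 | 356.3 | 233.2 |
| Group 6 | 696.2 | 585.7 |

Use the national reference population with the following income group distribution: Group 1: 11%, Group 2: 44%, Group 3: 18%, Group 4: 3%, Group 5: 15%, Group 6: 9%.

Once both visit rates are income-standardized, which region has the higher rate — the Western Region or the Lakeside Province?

Western Region

Standard weights: 0.11, 0.44, 0.18, 0.03, 0.15, 0.09.
The Western Region: 0.1100×25.9 + 0.4400×49.5 + 0.1800×107.3 + 0.0300×210.1 + 0.1500×356.3 + 0.0900×696.2 = 166.3490 per 1 000.
The Lakeside Province: 0.1100×16.9 + 0.4400×29.9 + 0.1800×109.4 + 0.0300×122.3 + 0.1500×233.2 + 0.0900×585.7 = 126.0690 per 1 000.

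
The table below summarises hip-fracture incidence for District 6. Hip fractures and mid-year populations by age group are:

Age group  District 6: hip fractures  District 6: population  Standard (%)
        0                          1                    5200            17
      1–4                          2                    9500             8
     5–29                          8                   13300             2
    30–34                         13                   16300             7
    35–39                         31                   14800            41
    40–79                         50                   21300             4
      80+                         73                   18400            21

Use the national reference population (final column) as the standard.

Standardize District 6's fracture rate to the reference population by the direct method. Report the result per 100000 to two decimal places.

Age-specific rates per 100000 for District 6: 19.23, 21.05, 60.15, 79.75, 209.46, 234.74, 396.74.
Standard weights: 0.17, 0.08, 0.02, 0.07, 0.41, 0.04, 0.21.
Standardized rate: 0.1700×19.23 + 0.0800×21.05 + 0.0200×60.15 + 0.0700×79.75 + 0.4100×209.46 + 0.0400×234.74 + 0.2100×396.74 = 190.3225 per 100000.

190.32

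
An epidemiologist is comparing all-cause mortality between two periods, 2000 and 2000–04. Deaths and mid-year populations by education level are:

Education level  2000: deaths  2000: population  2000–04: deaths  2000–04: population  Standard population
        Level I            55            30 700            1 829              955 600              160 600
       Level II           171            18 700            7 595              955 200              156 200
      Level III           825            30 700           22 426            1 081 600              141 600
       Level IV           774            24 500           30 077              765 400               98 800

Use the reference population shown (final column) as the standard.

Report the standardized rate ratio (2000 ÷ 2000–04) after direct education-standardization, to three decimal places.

Education-specific rates per 100 000 for 2000: 179.15, 914.44, 2687.30, 3159.18.
For 2000–04: 191.40, 795.12, 2073.41, 3929.58.
Standard total = 557 200; weights = 0.2882, 0.2803, 0.2541, 0.1773.
2000: 0.2882×179.15 + 0.2803×914.44 + 0.2541×2687.30 + 0.1773×3159.18 = 1551.0693 per 100 000.
2000–04: 0.2882×191.40 + 0.2803×795.12 + 0.2541×2073.41 + 0.1773×3929.58 = 1501.7476 per 100 000.
Ratio = 1551.0693 ÷ 1501.7476 = 1.03284.

1.033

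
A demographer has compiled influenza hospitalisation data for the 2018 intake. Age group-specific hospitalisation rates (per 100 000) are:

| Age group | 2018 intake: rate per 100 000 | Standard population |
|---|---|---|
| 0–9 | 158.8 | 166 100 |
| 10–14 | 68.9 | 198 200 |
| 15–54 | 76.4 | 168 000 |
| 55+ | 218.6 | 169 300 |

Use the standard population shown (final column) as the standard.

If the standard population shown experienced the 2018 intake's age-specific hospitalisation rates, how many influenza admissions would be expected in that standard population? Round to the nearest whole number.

899

Expected influenza admissions = Σ (standard pop × age-specific rate ÷ 100 000)
= 166 100×158.8/100 000 + 198 200×68.9/100 000 + 168 000×76.4/100 000 + 169 300×218.6/100 000
= 263.77 + 136.56 + 128.35 + 370.09 = 898.77.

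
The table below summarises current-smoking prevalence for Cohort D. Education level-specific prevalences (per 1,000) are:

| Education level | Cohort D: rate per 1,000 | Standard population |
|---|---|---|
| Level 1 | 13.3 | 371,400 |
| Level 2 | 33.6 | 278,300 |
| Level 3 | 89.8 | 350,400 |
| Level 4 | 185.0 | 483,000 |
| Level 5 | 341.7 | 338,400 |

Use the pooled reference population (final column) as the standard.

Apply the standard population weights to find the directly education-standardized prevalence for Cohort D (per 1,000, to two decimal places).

Standard total = 1,821,500; weights = 0.2039, 0.1528, 0.1924, 0.2652, 0.1858.
Standardized rate: 0.2039×13.3 + 0.1528×33.6 + 0.1924×89.8 + 0.2652×185.0 + 0.1858×341.7 = 137.6573 per 1,000.

137.66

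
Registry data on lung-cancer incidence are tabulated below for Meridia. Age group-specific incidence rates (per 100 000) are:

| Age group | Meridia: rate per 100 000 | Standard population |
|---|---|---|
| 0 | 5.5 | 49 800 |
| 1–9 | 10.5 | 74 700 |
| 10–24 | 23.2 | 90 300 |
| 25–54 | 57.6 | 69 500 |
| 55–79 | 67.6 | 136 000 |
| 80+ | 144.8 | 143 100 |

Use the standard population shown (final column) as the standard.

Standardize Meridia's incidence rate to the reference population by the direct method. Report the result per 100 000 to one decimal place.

65.8

Standard total = 563 400; weights = 0.0884, 0.1326, 0.1603, 0.1234, 0.2414, 0.2540.
Standardized rate: 0.0884×5.5 + 0.1326×10.5 + 0.1603×23.2 + 0.1234×57.6 + 0.2414×67.6 + 0.2540×144.8 = 65.7985 per 100 000.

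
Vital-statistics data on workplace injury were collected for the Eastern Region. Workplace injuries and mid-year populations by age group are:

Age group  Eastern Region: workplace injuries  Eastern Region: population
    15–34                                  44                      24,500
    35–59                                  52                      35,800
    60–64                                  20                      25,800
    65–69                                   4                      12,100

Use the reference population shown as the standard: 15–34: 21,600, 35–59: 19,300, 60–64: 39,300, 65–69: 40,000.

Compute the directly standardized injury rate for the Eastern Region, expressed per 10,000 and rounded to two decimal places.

9.19

Age-specific rates per 10,000 for the Eastern Region: 17.96, 14.53, 7.75, 3.31.
Standard total = 120,200; weights = 0.1797, 0.1606, 0.3270, 0.3328.
Standardized rate: 0.1797×17.96 + 0.1606×14.53 + 0.3270×7.75 + 0.3328×3.31 = 9.1941 per 10,000.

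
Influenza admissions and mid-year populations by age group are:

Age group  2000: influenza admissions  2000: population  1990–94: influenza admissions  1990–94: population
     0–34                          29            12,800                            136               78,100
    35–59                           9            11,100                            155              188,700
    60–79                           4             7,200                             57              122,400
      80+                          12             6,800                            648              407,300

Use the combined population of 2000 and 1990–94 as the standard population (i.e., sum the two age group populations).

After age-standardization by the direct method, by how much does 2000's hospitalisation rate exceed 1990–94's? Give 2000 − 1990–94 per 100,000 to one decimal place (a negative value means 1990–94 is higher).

15.5

Age-specific rates per 100,000 for 2000: 226.56, 81.08, 55.56, 176.47.
For 1990–94: 174.14, 82.14, 46.57, 159.10.
Combined standard total = 834,400; weights = 0.1089, 0.2395, 0.1553, 0.4963.
2000: 0.1089×226.56 + 0.2395×81.08 + 0.1553×55.56 + 0.4963×176.47 = 140.3056 per 100,000.
1990–94: 0.1089×174.14 + 0.2395×82.14 + 0.1553×46.57 + 0.4963×159.10 = 124.8296 per 100,000.
Difference = 140.3056 − 124.8296 = 15.4760.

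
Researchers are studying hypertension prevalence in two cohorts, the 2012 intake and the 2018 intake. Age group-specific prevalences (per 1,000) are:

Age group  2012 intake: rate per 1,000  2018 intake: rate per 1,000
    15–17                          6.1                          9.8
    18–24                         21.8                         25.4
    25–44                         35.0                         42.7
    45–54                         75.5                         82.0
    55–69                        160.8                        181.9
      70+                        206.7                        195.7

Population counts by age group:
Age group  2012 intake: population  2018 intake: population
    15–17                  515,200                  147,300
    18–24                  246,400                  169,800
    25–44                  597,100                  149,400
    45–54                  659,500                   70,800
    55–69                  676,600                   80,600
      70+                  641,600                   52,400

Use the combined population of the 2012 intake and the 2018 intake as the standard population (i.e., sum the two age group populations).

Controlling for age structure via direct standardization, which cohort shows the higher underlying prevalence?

Combined standard total = 4,006,700; weights = 0.1653, 0.1039, 0.1863, 0.1823, 0.1890, 0.1732.
The 2012 intake: 0.1653×6.1 + 0.1039×21.8 + 0.1863×35.0 + 0.1823×75.5 + 0.1890×160.8 + 0.1732×206.7 = 89.7465 per 1,000.
The 2018 intake: 0.1653×9.8 + 0.1039×25.4 + 0.1863×42.7 + 0.1823×82.0 + 0.1890×181.9 + 0.1732×195.7 = 95.4338 per 1,000.
The crude rates (96.10 vs 63.94) would put the 2012 intake higher, but that reflects its age composition; once standardized to a common age structure, the 2018 intake has the higher underlying rate.

2018 intake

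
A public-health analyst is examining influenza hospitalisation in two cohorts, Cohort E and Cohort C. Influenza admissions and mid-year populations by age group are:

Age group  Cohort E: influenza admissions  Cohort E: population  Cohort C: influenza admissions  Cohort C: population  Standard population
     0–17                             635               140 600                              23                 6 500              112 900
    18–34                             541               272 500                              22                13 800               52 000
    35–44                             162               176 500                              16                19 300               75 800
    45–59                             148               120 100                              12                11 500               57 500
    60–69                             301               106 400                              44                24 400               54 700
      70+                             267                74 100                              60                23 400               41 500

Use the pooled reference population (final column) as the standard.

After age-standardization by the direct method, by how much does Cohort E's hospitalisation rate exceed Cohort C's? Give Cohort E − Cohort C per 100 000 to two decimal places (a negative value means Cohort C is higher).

Age-specific rates per 100 000 for Cohort E: 451.64, 198.53, 91.78, 123.23, 282.89, 360.32.
For Cohort C: 353.85, 159.42, 82.90, 104.35, 180.33, 256.41.
Standard total = 394 400; weights = 0.2863, 0.1318, 0.1922, 0.1458, 0.1387, 0.1052.
Cohort E: 0.2863×451.64 + 0.1318×198.53 + 0.1922×91.78 + 0.1458×123.23 + 0.1387×282.89 + 0.1052×360.32 = 268.2155 per 100 000.
Cohort C: 0.2863×353.85 + 0.1318×159.42 + 0.1922×82.90 + 0.1458×104.35 + 0.1387×180.33 + 0.1052×256.41 = 205.4462 per 100 000.
Difference = 268.2155 − 205.4462 = 62.7693.

62.77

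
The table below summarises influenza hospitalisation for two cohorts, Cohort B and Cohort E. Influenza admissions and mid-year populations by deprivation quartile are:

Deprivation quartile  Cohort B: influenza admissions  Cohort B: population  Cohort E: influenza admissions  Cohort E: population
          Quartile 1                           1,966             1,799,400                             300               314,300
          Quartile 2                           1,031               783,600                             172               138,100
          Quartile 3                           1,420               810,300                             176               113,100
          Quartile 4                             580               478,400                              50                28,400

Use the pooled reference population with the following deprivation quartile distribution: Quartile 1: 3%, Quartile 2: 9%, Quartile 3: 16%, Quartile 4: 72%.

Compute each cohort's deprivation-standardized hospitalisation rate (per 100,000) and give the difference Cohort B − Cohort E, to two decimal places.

Deprivation-specific rates per 100,000 for Cohort B: 109.26, 131.57, 175.24, 121.24.
For Cohort E: 95.45, 124.55, 155.61, 176.06.
Standard weights: 0.03, 0.09, 0.16, 0.72.
Cohort B: 0.0300×109.26 + 0.0900×131.57 + 0.1600×175.24 + 0.7200×121.24 = 130.4492 per 100,000.
Cohort E: 0.0300×95.45 + 0.0900×124.55 + 0.1600×155.61 + 0.7200×176.06 = 165.7317 per 100,000.
Difference = 130.4492 − 165.7317 = -35.2824.

-35.28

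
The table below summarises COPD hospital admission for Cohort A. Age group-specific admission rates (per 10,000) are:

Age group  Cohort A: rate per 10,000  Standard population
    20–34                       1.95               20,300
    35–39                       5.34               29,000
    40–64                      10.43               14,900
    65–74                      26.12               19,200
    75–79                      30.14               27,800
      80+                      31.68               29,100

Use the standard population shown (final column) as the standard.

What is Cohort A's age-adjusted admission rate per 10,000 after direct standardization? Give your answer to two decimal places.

Standard total = 140,300; weights = 0.1447, 0.2067, 0.1062, 0.1368, 0.1981, 0.2074.
Standardized rate: 0.1447×1.95 + 0.2067×5.34 + 0.1062×10.43 + 0.1368×26.12 + 0.1981×30.14 + 0.2074×31.68 = 18.6111 per 10,000.

18.61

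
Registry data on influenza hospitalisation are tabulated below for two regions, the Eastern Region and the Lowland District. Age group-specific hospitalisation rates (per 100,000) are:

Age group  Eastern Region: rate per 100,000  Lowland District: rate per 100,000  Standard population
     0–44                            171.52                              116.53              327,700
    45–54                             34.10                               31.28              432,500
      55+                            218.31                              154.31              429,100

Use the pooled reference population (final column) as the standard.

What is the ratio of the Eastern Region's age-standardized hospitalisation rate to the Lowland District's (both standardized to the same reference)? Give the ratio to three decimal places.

1.396

Standard total = 1,189,300; weights = 0.2755, 0.3637, 0.3608.
The Eastern Region: 0.2755×171.52 + 0.3637×34.10 + 0.3608×218.31 = 138.4278 per 100,000.
The Lowland District: 0.2755×116.53 + 0.3637×31.28 + 0.3608×154.31 = 99.1591 per 100,000.
Ratio = 138.4278 ÷ 99.1591 = 1.39602.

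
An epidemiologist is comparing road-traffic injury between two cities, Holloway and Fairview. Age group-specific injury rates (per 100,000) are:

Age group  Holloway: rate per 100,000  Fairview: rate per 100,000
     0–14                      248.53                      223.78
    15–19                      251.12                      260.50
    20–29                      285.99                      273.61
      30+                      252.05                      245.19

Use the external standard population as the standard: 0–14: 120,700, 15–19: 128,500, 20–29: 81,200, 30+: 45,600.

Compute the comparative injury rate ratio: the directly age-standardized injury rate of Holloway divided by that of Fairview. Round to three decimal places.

1.033

Standard total = 376,000; weights = 0.3210, 0.3418, 0.2160, 0.1213.
Holloway: 0.3210×248.53 + 0.3418×251.12 + 0.2160×285.99 + 0.1213×252.05 = 257.9318 per 100,000.
Fairview: 0.3210×223.78 + 0.3418×260.50 + 0.2160×273.61 + 0.1213×245.19 = 249.6869 per 100,000.
Ratio = 257.9318 ÷ 249.6869 = 1.03302.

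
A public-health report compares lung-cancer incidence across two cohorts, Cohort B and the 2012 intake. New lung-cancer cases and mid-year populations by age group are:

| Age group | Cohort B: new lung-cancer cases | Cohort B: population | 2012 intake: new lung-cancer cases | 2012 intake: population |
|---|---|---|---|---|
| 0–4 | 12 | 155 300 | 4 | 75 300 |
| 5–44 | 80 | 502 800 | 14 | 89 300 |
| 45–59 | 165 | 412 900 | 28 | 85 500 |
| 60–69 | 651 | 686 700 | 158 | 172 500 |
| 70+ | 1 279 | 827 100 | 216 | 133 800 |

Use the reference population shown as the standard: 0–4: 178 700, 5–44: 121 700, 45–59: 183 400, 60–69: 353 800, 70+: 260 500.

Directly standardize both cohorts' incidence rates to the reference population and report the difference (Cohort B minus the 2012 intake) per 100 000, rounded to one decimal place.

1.0

Age-specific rates per 100 000 for Cohort B: 7.73, 15.91, 39.96, 94.80, 154.64.
For the 2012 intake: 5.31, 15.68, 32.75, 91.59, 161.43.
Standard total = 1 098 100; weights = 0.1627, 0.1108, 0.1670, 0.3222, 0.2372.
Cohort B: 0.1627×7.73 + 0.1108×15.91 + 0.1670×39.96 + 0.3222×94.80 + 0.2372×154.64 = 76.9234 per 100 000.
The 2012 intake: 0.1627×5.31 + 0.1108×15.68 + 0.1670×32.75 + 0.3222×91.59 + 0.2372×161.43 = 75.8794 per 100 000.
Difference = 76.9234 − 75.8794 = 1.0440.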